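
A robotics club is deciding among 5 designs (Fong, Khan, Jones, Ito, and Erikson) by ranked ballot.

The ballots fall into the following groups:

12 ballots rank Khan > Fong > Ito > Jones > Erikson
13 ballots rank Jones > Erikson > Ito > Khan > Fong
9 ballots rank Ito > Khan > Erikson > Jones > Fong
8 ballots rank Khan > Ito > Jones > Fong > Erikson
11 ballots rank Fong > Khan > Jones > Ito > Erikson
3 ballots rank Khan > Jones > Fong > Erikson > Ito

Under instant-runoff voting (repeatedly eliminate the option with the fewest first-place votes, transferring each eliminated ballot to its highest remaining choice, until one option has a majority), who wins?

Round 1: Khan 23, Jones 13, Fong 11, Ito 9, Erikson 0. Erikson has the fewest and is eliminated.
Round 2: Khan 23, Jones 13, Fong 11, Ito 9. Ito has the fewest and is eliminated.
Round 3: Khan 32, Jones 13, Fong 11. Khan has a majority.

Khan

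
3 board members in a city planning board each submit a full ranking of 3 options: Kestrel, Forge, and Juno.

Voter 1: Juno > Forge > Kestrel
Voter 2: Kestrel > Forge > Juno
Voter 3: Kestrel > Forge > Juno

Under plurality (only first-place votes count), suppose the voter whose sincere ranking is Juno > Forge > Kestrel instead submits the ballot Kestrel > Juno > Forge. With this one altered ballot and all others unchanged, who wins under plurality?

First-place totals with the altered ballot: Kestrel 3, Forge 0, Juno 0.
The winner is unchanged: still Kestrel.

Kestrel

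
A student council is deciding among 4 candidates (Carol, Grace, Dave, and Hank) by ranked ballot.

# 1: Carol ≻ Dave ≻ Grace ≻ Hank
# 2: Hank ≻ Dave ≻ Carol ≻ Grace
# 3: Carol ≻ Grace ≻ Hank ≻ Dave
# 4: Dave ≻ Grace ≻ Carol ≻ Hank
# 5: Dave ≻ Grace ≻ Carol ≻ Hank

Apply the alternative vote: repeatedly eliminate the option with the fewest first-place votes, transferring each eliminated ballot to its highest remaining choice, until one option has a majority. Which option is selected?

Dave

Round 1: Carol 2, Dave 2, Hank 1, Grace 0. Grace has the fewest and is eliminated.
Round 2: Carol 2, Dave 2, Hank 1. Hank has the fewest and is eliminated.
Round 3: Dave 3, Carol 2. Dave has a majority.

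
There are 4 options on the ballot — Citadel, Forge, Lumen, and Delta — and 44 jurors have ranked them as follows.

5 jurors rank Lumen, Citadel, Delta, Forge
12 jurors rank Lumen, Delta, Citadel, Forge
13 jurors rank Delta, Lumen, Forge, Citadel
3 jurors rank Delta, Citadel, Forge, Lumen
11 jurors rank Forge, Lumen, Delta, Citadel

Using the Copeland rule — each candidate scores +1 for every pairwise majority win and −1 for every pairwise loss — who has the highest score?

Pairwise results:
  Citadel vs Forge: Forge wins 24–20.
  Citadel vs Lumen: Lumen wins 41–3.
  Citadel vs Delta: Delta wins 39–5.
  Forge vs Lumen: Lumen wins 30–14.
  Forge vs Delta: Delta wins 33–11.
  Lumen vs Delta: Lumen wins 28–16.
Copeland scores (wins − losses):
  Citadel: 0 − 3 = -3
  Forge: 1 − 2 = -1
  Lumen: 3 − 0 = 3
  Delta: 2 − 1 = 1
Lumen has the best Copeland score.

Lumen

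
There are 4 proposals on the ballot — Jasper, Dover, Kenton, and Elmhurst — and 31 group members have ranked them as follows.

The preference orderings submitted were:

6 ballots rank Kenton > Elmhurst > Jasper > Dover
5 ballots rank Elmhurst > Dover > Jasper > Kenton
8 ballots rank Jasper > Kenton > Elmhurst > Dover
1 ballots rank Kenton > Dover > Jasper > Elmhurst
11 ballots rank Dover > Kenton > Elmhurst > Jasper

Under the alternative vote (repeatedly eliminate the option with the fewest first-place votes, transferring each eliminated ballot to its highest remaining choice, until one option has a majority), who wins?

Round 1: Dover 11, Jasper 8, Kenton 7, Elmhurst 5. Elmhurst has the fewest and is eliminated.
Round 2: Dover 16, Jasper 8, Kenton 7. Dover has a majority.

Dover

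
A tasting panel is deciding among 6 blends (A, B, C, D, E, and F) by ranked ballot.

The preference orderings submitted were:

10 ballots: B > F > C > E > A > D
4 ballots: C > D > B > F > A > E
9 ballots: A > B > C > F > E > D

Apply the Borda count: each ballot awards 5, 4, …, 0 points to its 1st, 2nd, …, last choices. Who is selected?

B

Borda scores:
  A: 10·1 + 4·1 + 9·5 = 59
  B: 10·5 + 4·3 + 9·4 = 98
  C: 10·3 + 4·5 + 9·3 = 77
  D: 10·0 + 4·4 + 9·0 = 16
  E: 10·2 + 4·0 + 9·1 = 29
  F: 10·4 + 4·2 + 9·2 = 66
B has the highest total.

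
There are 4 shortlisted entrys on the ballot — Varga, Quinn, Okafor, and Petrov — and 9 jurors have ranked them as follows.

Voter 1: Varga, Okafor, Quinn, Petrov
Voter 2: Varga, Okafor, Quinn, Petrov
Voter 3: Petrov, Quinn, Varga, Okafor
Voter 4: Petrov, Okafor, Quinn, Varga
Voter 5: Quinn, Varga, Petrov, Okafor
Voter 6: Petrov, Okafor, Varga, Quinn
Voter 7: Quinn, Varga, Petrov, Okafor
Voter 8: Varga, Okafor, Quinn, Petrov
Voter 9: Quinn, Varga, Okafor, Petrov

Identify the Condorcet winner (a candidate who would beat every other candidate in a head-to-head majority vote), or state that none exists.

There is no Condorcet winner

Head-to-head results (9 voters total):
Varga vs Quinn: Quinn wins 5–4.
Varga vs Okafor: Varga wins 7–2.
Varga vs Petrov: Varga wins 6–3.
Quinn vs Okafor: Okafor wins 5–4.
Quinn vs Petrov: Quinn wins 6–3.
Okafor vs Petrov: Petrov wins 5–4.
No candidate beats all others: Varga beats Okafor beats Quinn beats Varga, a majority cycle.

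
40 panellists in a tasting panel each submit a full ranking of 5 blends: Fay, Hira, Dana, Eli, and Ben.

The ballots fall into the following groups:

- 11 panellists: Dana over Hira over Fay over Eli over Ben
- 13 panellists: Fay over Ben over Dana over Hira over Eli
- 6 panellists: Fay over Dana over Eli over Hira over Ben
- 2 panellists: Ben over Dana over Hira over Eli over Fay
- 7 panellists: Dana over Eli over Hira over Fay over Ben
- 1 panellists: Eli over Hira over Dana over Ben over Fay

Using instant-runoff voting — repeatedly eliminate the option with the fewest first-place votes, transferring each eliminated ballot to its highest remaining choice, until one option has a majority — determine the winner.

Round 1: Fay 19, Dana 18, Ben 2, Eli 1, Hira 0. Hira has the fewest and is eliminated.
Round 2: Fay 19, Dana 18, Ben 2, Eli 1. Eli has the fewest and is eliminated.
Round 3: Fay 19, Dana 19, Ben 2. Ben has the fewest and is eliminated.
Round 4: Dana 21, Fay 19. Dana has a majority.

Dana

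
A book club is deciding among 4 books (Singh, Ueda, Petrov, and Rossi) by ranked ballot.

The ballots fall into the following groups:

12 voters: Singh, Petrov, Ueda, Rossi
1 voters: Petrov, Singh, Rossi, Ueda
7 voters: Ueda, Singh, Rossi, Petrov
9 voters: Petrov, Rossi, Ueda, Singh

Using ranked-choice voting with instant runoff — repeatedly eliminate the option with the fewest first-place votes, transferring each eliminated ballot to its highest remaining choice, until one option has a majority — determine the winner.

Round 1: Singh 12, Petrov 10, Ueda 7, Rossi 0. Rossi has the fewest and is eliminated.
Round 2: Singh 12, Petrov 10, Ueda 7. Ueda has the fewest and is eliminated.
Round 3: Singh 19, Petrov 10. Singh has a majority.

Singh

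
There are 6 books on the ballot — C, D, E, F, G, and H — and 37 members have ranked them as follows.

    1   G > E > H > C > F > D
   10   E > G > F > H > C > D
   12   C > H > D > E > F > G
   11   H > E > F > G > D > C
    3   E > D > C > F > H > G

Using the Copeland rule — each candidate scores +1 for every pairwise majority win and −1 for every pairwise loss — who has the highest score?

H

Pairwise results:
  C vs D: C wins 23–14.
  C vs E: E wins 25–12.
  C vs F: F wins 21–16.
  C vs G: G wins 22–15.
  C vs H: H wins 22–15.
  D vs E: E wins 25–12.
  D vs F: F wins 22–15.
  D vs G: G wins 22–15.
  D vs H: H wins 34–3.
  E vs F: E wins 37–0.
  E vs G: E wins 36–1.
  E vs H: H wins 23–14.
  F vs G: F wins 26–11.
  F vs H: H wins 24–13.
  G vs H: H wins 26–11.
Copeland scores (wins − losses):
  C: 1 − 4 = -3
  D: 0 − 5 = -5
  E: 4 − 1 = 3
  F: 3 − 2 = 1
  G: 2 − 3 = -1
  H: 5 − 0 = 5
H has the best Copeland score.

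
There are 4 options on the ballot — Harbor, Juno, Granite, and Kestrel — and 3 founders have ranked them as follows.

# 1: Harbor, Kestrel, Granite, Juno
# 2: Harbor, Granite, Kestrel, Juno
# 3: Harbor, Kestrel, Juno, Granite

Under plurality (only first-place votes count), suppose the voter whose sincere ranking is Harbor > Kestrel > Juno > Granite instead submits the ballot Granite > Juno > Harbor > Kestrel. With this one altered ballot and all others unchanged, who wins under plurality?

First-place totals with the altered ballot: Harbor 2, Juno 0, Granite 1, Kestrel 0.
The winner is unchanged: still Harbor.

Harbor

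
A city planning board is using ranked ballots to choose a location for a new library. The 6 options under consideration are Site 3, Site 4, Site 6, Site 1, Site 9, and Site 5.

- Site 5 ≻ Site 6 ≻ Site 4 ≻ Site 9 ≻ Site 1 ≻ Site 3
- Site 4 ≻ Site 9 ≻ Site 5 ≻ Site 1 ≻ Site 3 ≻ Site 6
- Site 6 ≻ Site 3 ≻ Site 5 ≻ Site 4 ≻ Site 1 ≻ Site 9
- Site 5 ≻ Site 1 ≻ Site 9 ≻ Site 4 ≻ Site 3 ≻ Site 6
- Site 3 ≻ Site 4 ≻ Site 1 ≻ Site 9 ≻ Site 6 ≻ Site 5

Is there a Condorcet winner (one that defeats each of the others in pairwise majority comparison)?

Yes

Head-to-head results (5 voters total):
Site 3 vs Site 4: Site 4 wins 3–2.
Site 3 vs Site 6: Site 3 wins 3–2.
Site 3 vs Site 1: Site 1 wins 3–2.
Site 3 vs Site 9: Site 9 wins 3–2.
Site 3 vs Site 5: Site 5 wins 3–2.
Site 4 vs Site 6: Site 4 wins 3–2.
Site 4 vs Site 1: Site 4 wins 4–1.
Site 4 vs Site 9: Site 4 wins 4–1.
Site 4 vs Site 5: Site 5 wins 3–2.
Site 6 vs Site 1: Site 1 wins 3–2.
Site 6 vs Site 9: Site 9 wins 3–2.
Site 6 vs Site 5: Site 5 wins 3–2.
Site 1 vs Site 9: Site 1 wins 3–2.
Site 1 vs Site 5: Site 5 wins 4–1.
Site 9 vs Site 5: Site 5 wins 3–2.
Site 5 beats each rival — Site 3 (3–2), Site 4 (3–2), Site 6 (3–2), Site 1 (4–1), Site 9 (3–2) — so Site 5 is the Condorcet winner.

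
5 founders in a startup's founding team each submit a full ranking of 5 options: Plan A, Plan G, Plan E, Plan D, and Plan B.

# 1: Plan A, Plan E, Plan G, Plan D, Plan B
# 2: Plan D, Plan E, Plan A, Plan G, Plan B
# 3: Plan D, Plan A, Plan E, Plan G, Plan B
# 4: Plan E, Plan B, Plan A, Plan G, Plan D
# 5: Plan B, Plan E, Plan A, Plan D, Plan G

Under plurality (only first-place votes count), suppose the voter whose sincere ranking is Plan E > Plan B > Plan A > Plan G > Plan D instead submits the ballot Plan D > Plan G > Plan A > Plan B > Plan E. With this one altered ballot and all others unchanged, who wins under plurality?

Plan D

First-place totals with the altered ballot: Plan A 1, Plan G 0, Plan E 0, Plan D 3, Plan B 1.
The winner is unchanged: still Plan D.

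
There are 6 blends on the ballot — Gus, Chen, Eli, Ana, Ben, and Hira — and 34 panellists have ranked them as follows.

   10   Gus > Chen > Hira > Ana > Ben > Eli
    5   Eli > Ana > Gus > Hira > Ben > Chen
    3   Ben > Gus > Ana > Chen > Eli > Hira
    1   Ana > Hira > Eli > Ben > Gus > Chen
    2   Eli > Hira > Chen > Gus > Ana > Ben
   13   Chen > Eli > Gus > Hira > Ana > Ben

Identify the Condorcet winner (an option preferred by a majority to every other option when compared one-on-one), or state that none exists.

No Condorcet winner

Head-to-head results (34 voters total):
Gus vs Chen: Gus wins 19–15.
Gus vs Eli: Eli wins 21–13.
Gus vs Ana: Gus wins 28–6.
Gus vs Ben: Gus wins 30–4.
Gus vs Hira: Gus wins 31–3.
Chen vs Eli: Chen wins 26–8.
Chen vs Ana: Chen wins 25–9.
Chen vs Ben: Chen wins 25–9.
Chen vs Hira: Chen wins 26–8.
Eli vs Ana: Eli wins 20–14.
Eli vs Ben: Eli wins 21–13.
Eli vs Hira: Eli wins 23–11.
Ana vs Ben: Ana wins 31–3.
Ana vs Hira: Hira wins 25–9.
Ben vs Hira: Hira wins 31–3.
No candidate beats all others: Gus beats Chen beats Eli beats Gus, a majority cycle.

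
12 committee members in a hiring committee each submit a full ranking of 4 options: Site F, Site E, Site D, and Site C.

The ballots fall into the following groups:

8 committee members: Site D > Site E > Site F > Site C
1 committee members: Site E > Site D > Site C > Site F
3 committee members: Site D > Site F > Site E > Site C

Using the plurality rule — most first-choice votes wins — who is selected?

Site D

First-place vote totals:
  Site F: 0
  Site E: 1
  Site D: 11
  Site C: 0
Site D has the most first-place votes.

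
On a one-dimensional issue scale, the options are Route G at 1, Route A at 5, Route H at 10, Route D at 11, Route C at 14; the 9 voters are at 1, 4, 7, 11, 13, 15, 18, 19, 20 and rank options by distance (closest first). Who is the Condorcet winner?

Route C

With single-peaked preferences on a line, the Condorcet winner is the candidate closest to the median voter.
The median voter (position 13) is closest to Route C at 14.
Check: Route C vs Route D — voters closer to Route C: 5 of 9.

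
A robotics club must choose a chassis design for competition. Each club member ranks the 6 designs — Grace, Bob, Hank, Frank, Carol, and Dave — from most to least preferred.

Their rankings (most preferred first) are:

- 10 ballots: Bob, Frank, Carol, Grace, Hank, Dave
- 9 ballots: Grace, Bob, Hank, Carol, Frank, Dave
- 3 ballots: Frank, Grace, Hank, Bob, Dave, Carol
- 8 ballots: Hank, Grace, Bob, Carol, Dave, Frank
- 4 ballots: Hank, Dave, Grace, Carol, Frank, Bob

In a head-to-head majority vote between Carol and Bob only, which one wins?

Ballots ranking Carol above Bob: 4.
Ballots ranking Bob above Carol: 10+9+3+8 = 30.
Bob wins the head-to-head, 30–4.

Bob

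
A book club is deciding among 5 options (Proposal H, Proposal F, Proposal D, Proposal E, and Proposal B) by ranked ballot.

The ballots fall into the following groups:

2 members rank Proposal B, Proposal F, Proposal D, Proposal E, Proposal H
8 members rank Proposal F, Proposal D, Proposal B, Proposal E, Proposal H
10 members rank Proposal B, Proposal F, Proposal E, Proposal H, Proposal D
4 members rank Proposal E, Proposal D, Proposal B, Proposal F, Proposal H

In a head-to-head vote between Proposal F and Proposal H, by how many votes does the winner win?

Ballots ranking Proposal F above Proposal H: 2+8+10+4 = 24.
Ballots ranking Proposal H above Proposal F: 0.
Proposal F wins 24–0, a margin of 24.

24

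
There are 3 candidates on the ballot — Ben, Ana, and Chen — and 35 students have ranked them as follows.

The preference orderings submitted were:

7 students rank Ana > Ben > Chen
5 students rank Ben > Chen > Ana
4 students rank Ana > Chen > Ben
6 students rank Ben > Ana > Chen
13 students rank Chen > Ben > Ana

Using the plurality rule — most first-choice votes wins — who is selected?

Chen

First-place vote totals:
  Ben: 11
  Ana: 11
  Chen: 13
Chen has the most first-place votes.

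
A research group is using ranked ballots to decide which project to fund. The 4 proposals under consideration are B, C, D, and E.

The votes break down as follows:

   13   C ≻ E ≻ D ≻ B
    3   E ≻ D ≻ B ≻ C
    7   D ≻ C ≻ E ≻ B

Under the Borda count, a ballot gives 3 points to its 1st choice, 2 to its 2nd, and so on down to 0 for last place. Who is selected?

C

Borda scores:
  B: 13·0 + 3·1 + 7·0 = 3
  C: 13·3 + 3·0 + 7·2 = 53
  D: 13·1 + 3·2 + 7·3 = 40
  E: 13·2 + 3·3 + 7·1 = 42
C has the highest total.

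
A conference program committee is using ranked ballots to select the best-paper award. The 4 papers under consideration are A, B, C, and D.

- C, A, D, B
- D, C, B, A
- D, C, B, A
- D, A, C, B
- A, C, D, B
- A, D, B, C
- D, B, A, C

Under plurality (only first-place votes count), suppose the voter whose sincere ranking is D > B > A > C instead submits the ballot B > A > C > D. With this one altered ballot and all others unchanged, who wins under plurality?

First-place totals with the altered ballot: A 2, B 1, C 1, D 3.
The winner is unchanged: still D.

D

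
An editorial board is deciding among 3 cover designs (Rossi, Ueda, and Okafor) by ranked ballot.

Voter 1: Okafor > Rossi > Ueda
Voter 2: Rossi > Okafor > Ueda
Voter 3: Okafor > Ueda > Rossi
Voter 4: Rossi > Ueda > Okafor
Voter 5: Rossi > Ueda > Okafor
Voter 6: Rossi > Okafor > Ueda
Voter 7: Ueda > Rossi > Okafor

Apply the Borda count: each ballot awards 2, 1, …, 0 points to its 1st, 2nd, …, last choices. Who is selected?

Borda scores:
  Rossi: 1 + 2 + 0 + 2 + 2 + 2 + 1 = 10
  Ueda: 0 + 0 + 1 + 1 + 1 + 0 + 2 = 5
  Okafor: 2 + 1 + 2 + 0 + 0 + 1 + 0 = 6
Rossi has the highest total.

Rossi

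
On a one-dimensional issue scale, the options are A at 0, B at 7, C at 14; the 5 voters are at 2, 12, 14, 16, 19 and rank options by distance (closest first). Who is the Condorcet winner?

C

With single-peaked preferences on a line, the Condorcet winner is the candidate closest to the median voter.
The median voter (position 14) is closest to C at 14.
Check: C vs B — voters closer to C: 4 of 5.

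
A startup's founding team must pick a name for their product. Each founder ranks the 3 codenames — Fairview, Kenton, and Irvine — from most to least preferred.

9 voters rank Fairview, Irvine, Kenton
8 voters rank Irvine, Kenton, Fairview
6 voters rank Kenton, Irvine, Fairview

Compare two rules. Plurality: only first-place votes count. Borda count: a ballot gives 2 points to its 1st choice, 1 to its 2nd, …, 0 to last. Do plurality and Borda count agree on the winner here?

No

Plurality first-place counts: Fairview 9, Kenton 6, Irvine 8 → Fairview.
Borda totals: Fairview 18, Kenton 20, Irvine 31 → Irvine.
The two rules disagree: plurality picks Fairview, Borda picks Irvine.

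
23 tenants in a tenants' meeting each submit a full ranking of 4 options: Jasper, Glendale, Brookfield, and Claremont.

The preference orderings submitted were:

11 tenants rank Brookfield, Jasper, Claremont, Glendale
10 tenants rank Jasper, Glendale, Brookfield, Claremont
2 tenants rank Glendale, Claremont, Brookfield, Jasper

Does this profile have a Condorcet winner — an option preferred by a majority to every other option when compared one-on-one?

Head-to-head results (23 voters total):
Jasper vs Glendale: Jasper wins 21–2.
Jasper vs Brookfield: Brookfield wins 13–10.
Jasper vs Claremont: Jasper wins 21–2.
Glendale vs Brookfield: Glendale wins 12–11.
Glendale vs Claremont: Glendale wins 12–11.
Brookfield vs Claremont: Brookfield wins 21–2.
No candidate beats all others: Jasper beats Glendale beats Brookfield beats Jasper, a majority cycle.

No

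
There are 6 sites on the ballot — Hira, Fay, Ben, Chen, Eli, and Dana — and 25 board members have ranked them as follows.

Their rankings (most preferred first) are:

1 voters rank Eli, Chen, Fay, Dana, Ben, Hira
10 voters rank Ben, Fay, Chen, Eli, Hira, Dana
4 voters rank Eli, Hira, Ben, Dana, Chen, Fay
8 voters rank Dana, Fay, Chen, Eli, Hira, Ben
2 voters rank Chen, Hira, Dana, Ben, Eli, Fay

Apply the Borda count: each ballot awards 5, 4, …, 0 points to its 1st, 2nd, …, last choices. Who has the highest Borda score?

Borda scores:
  Hira: 0 + 10·1 + 4·4 + 8·1 + 2·4 = 42
  Fay: 3 + 10·4 + 4·0 + 8·4 + 2·0 = 75
  Ben: 1 + 10·5 + 4·3 + 8·0 + 2·2 = 67
  Chen: 4 + 10·3 + 4·1 + 8·3 + 2·5 = 72
  Eli: 5 + 10·2 + 4·5 + 8·2 + 2·1 = 63
  Dana: 2 + 10·0 + 4·2 + 8·5 + 2·3 = 56
Fay has the highest total.

Fay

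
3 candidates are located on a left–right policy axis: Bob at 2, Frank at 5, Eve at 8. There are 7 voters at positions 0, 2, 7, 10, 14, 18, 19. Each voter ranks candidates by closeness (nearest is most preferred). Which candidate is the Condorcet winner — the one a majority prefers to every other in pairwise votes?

With single-peaked preferences on a line, the Condorcet winner is the candidate closest to the median voter.
The median voter (position 10) is closest to Eve at 8.
Check: Eve vs Frank — voters closer to Eve: 5 of 7.

Eve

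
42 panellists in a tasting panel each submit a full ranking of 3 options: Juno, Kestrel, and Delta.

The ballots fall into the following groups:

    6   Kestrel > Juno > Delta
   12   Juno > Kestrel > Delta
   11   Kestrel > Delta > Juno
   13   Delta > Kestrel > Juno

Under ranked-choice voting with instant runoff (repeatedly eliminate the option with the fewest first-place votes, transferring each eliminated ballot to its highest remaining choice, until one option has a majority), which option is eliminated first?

Juno

Round 1: Kestrel 17, Delta 13, Juno 12. Juno has the fewest and is eliminated.
Round 2: Kestrel 29, Delta 13. Kestrel has a majority.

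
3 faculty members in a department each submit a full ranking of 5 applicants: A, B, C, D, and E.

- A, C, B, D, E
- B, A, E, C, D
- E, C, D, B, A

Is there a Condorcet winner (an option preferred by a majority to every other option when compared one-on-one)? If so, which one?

Head-to-head results (3 voters total):
A vs B: B wins 2–1.
A vs C: A wins 2–1.
A vs D: A wins 2–1.
A vs E: A wins 2–1.
B vs C: C wins 2–1.
B vs D: B wins 2–1.
B vs E: B wins 2–1.
C vs D: C wins 3–0.
C vs E: E wins 2–1.
D vs E: E wins 2–1.
No candidate beats all others: A beats C beats B beats A, a majority cycle.

No Condorcet winner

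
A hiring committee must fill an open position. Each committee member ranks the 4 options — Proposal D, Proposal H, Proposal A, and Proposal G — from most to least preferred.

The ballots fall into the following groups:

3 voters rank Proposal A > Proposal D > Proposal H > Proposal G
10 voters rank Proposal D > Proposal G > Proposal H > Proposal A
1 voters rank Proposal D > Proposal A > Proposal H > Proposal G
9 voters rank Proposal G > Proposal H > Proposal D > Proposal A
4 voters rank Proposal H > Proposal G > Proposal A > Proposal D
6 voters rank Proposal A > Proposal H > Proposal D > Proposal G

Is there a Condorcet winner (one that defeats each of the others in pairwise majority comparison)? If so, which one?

No Condorcet winner

Head-to-head results (33 voters total):
Proposal D vs Proposal H: Proposal H wins 19–14.
Proposal D vs Proposal A: Proposal D wins 20–13.
Proposal D vs Proposal G: Proposal D wins 20–13.
Proposal H vs Proposal A: Proposal H wins 23–10.
Proposal H vs Proposal G: Proposal G wins 19–14.
Proposal A vs Proposal G: Proposal G wins 23–10.
No candidate beats all others: Proposal D beats Proposal G beats Proposal H beats Proposal D, a majority cycle.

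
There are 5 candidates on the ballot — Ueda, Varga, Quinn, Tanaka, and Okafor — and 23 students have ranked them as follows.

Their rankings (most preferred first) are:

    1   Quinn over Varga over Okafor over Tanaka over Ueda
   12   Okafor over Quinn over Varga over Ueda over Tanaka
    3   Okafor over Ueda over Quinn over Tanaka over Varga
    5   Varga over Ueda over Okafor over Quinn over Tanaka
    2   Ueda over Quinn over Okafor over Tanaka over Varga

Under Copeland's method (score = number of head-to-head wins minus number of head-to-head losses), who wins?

Okafor

Pairwise results:
  Ueda vs Varga: Varga wins 18–5.
  Ueda vs Quinn: Quinn wins 13–10.
  Ueda vs Tanaka: Ueda wins 22–1.
  Ueda vs Okafor: Okafor wins 16–7.
  Varga vs Quinn: Quinn wins 18–5.
  Varga vs Tanaka: Varga wins 18–5.
  Varga vs Okafor: Okafor wins 17–6.
  Quinn vs Tanaka: Quinn wins 23–0.
  Quinn vs Okafor: Okafor wins 20–3.
  Tanaka vs Okafor: Okafor wins 23–0.
Copeland scores (wins − losses):
  Ueda: 1 − 3 = -2
  Varga: 2 − 2 = 0
  Quinn: 3 − 1 = 2
  Tanaka: 0 − 4 = -4
  Okafor: 4 − 0 = 4
Okafor has the best Copeland score.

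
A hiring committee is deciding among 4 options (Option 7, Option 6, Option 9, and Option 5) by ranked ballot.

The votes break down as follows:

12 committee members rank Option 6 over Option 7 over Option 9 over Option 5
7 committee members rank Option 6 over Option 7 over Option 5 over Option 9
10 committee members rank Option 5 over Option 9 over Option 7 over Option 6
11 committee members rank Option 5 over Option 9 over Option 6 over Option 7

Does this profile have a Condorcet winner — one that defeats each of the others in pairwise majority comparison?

Head-to-head results (40 voters total):
Option 7 vs Option 6: Option 6 wins 30–10.
Option 7 vs Option 9: Option 9 wins 21–19.
Option 7 vs Option 5: Option 5 wins 21–19.
Option 6 vs Option 9: Option 9 wins 21–19.
Option 6 vs Option 5: Option 5 wins 21–19.
Option 9 vs Option 5: Option 5 wins 28–12.
Option 5 beats each rival — Option 7 (21–19), Option 6 (21–19), Option 9 (28–12) — so Option 5 is the Condorcet winner.

Yes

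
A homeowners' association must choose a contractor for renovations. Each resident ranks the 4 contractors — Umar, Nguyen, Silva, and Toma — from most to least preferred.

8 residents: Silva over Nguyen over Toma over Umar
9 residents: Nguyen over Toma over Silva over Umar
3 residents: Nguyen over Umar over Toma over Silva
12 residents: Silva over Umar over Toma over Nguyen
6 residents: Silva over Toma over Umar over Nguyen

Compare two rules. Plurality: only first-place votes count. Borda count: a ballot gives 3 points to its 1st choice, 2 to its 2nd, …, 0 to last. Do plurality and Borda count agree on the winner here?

Plurality first-place counts: Umar 0, Nguyen 12, Silva 26, Toma 0 → Silva.
Borda totals: Umar 36, Nguyen 52, Silva 87, Toma 53 → Silva.
The two rules agree on Silva.

Yes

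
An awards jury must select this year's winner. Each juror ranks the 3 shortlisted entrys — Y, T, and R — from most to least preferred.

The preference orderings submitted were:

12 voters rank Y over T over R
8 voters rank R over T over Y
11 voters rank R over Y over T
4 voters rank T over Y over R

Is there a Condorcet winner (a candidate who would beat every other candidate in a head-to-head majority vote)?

Yes

Head-to-head results (35 voters total):
Y vs T: Y wins 23–12.
Y vs R: R wins 19–16.
T vs R: R wins 19–16.
R beats each rival — Y (19–16), T (19–16) — so R is the Condorcet winner.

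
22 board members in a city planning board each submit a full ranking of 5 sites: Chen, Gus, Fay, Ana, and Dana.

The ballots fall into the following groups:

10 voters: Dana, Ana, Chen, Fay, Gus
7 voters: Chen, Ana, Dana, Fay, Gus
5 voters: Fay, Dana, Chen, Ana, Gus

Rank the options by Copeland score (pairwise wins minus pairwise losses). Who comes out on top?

Pairwise results:
  Chen vs Gus: Chen wins 22–0.
  Chen vs Fay: Chen wins 17–5.
  Chen vs Ana: Chen wins 12–10.
  Chen vs Dana: Dana wins 15–7.
  Gus vs Fay: Fay wins 22–0.
  Gus vs Ana: Ana wins 22–0.
  Gus vs Dana: Dana wins 22–0.
  Fay vs Ana: Ana wins 17–5.
  Fay vs Dana: Dana wins 17–5.
  Ana vs Dana: Dana wins 15–7.
Copeland scores (wins − losses):
  Chen: 3 − 1 = 2
  Gus: 0 − 4 = -4
  Fay: 1 − 3 = -2
  Ana: 2 − 2 = 0
  Dana: 4 − 0 = 4
Dana has the best Copeland score.

Dana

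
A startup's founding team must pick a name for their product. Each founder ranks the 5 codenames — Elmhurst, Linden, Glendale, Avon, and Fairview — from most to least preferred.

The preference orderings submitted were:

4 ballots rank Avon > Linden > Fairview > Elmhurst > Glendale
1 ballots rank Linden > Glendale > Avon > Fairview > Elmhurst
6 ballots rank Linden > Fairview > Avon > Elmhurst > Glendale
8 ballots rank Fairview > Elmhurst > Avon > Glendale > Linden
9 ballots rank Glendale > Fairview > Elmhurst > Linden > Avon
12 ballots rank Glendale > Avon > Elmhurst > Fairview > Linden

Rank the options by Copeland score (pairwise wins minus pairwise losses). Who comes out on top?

Glendale

Pairwise results:
  Elmhurst vs Linden: Elmhurst wins 29–11.
  Elmhurst vs Glendale: Glendale wins 22–18.
  Elmhurst vs Avon: Avon wins 23–17.
  Elmhurst vs Fairview: Fairview wins 28–12.
  Linden vs Glendale: Glendale wins 29–11.
  Linden vs Avon: Avon wins 24–16.
  Linden vs Fairview: Fairview wins 29–11.
  Glendale vs Avon: Glendale wins 22–18.
  Glendale vs Fairview: Glendale wins 22–18.
  Avon vs Fairview: Fairview wins 23–17.
Copeland scores (wins − losses):
  Elmhurst: 1 − 3 = -2
  Linden: 0 − 4 = -4
  Glendale: 4 − 0 = 4
  Avon: 2 − 2 = 0
  Fairview: 3 − 1 = 2
Glendale has the best Copeland score.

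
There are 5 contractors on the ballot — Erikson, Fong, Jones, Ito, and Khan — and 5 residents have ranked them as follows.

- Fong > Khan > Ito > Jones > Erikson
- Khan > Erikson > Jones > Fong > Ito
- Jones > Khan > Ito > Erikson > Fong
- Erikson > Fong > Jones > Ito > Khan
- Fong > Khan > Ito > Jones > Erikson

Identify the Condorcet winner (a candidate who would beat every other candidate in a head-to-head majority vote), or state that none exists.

Head-to-head results (5 voters total):
Erikson vs Fong: Erikson wins 3–2.
Erikson vs Jones: Jones wins 3–2.
Erikson vs Ito: Ito wins 3–2.
Erikson vs Khan: Khan wins 4–1.
Fong vs Jones: Fong wins 3–2.
Fong vs Ito: Fong wins 4–1.
Fong vs Khan: Fong wins 3–2.
Jones vs Ito: Jones wins 3–2.
Jones vs Khan: Khan wins 3–2.
Ito vs Khan: Khan wins 4–1.
No candidate beats all others: Erikson beats Fong beats Jones beats Erikson, a majority cycle.

There is no Condorcet winner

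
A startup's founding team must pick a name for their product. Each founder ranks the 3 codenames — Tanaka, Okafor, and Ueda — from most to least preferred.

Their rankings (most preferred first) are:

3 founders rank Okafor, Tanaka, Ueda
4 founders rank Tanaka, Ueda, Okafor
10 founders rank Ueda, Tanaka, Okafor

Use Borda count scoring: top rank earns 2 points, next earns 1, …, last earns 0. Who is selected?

Borda scores:
  Tanaka: 3·1 + 4·2 + 10·1 = 21
  Okafor: 3·2 + 4·0 + 10·0 = 6
  Ueda: 3·0 + 4·1 + 10·2 = 24
Ueda has the highest total.

Ueda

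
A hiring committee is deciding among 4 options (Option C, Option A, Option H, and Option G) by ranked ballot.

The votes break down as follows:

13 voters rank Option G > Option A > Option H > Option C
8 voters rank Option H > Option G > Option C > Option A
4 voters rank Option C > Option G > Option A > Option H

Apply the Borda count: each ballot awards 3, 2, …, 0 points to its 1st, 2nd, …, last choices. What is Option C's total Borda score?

20

Borda scores:
  Option C: 13·0 + 8·1 + 4·3 = 20
  Option A: 13·2 + 8·0 + 4·1 = 30
  Option H: 13·1 + 8·3 + 4·0 = 37
  Option G: 13·3 + 8·2 + 4·2 = 63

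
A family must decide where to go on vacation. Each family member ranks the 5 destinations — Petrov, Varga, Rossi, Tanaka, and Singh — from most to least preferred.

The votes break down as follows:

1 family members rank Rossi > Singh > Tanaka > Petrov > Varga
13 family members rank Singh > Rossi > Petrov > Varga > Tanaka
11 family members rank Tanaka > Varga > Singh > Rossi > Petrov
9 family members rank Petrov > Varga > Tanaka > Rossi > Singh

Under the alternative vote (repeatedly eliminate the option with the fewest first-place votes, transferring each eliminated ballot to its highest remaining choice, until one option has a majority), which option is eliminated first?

Round 1: Singh 13, Tanaka 11, Petrov 9, Rossi 1, Varga 0. Varga has the fewest and is eliminated.
Round 2: Singh 13, Tanaka 11, Petrov 9, Rossi 1. Rossi has the fewest and is eliminated.
Round 3: Singh 14, Tanaka 11, Petrov 9. Petrov has the fewest and is eliminated.
Round 4: Tanaka 20, Singh 14. Tanaka has a majority.

Varga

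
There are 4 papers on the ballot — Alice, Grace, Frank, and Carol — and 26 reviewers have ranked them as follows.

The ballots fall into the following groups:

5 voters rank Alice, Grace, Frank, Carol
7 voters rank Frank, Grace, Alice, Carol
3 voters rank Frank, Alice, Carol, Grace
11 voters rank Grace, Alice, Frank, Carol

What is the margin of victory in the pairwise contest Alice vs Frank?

6

Ballots ranking Alice above Frank: 5+11 = 16.
Ballots ranking Frank above Alice: 7+3 = 10.
Alice wins 16–10, a margin of 6.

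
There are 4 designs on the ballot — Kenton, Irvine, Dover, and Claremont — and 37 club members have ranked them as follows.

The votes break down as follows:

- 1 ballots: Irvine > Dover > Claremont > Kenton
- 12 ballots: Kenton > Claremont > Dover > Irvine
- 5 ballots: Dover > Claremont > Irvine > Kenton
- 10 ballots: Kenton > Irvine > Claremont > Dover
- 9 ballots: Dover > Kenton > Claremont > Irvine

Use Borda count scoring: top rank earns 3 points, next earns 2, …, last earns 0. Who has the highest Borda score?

Borda scores:
  Kenton: 0 + 12·3 + 5·0 + 10·3 + 9·2 = 84
  Irvine: 3 + 12·0 + 5·1 + 10·2 + 9·0 = 28
  Dover: 2 + 12·1 + 5·3 + 10·0 + 9·3 = 56
  Claremont: 1 + 12·2 + 5·2 + 10·1 + 9·1 = 54
Kenton has the highest total.

Kenton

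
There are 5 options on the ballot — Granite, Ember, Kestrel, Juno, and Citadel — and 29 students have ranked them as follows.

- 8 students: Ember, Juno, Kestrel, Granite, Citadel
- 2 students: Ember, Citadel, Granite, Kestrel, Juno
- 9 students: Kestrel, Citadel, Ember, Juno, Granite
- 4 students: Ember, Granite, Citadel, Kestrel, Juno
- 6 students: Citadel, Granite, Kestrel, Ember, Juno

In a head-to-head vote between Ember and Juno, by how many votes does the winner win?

29

Ballots ranking Ember above Juno: 8+2+9+4+6 = 29.
Ballots ranking Juno above Ember: 0.
Ember wins 29–0, a margin of 29.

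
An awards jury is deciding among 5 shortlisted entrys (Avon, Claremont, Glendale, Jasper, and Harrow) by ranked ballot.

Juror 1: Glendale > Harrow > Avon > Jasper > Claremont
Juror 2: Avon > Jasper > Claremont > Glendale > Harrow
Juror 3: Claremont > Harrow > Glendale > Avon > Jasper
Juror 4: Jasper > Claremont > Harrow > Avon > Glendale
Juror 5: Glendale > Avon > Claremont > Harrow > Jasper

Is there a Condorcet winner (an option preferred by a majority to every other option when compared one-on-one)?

No

Head-to-head results (5 voters total):
Avon vs Claremont: Avon wins 3–2.
Avon vs Glendale: Glendale wins 3–2.
Avon vs Jasper: Avon wins 4–1.
Avon vs Harrow: Harrow wins 3–2.
Claremont vs Glendale: Claremont wins 3–2.
Claremont vs Jasper: Jasper wins 3–2.
Claremont vs Harrow: Claremont wins 4–1.
Glendale vs Jasper: Glendale wins 3–2.
Glendale vs Harrow: Glendale wins 3–2.
Jasper vs Harrow: Harrow wins 3–2.
No candidate beats all others: Avon beats Claremont beats Glendale beats Avon, a majority cycle.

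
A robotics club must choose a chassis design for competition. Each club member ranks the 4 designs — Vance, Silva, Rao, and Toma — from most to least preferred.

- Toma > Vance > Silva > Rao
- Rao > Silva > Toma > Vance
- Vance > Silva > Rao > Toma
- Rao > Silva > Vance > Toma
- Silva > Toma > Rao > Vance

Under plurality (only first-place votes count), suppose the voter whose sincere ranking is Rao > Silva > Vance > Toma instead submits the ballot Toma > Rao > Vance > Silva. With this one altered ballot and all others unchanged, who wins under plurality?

Toma

First-place totals with the altered ballot: Vance 1, Silva 1, Rao 1, Toma 2.
The switch changes the winner from Rao to Toma.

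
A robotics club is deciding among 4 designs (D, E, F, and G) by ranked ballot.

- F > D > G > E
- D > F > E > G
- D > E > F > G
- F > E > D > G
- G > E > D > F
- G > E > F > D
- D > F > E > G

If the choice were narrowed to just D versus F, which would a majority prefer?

Ballots ranking D above F: 4.
Ballots ranking F above D: 3.
D wins the head-to-head, 4–3.

D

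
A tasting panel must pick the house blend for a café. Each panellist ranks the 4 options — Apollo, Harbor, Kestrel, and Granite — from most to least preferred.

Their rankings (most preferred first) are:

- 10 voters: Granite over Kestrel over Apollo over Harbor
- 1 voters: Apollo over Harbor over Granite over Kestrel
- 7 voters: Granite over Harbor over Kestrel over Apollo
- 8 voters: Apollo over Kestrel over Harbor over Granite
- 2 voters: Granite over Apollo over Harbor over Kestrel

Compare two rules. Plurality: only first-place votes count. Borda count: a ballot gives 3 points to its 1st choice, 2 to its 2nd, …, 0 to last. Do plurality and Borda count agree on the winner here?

Plurality first-place counts: Apollo 9, Harbor 0, Kestrel 0, Granite 19 → Granite.
Borda totals: Apollo 41, Harbor 26, Kestrel 43, Granite 58 → Granite.
The two rules agree on Granite.

Yes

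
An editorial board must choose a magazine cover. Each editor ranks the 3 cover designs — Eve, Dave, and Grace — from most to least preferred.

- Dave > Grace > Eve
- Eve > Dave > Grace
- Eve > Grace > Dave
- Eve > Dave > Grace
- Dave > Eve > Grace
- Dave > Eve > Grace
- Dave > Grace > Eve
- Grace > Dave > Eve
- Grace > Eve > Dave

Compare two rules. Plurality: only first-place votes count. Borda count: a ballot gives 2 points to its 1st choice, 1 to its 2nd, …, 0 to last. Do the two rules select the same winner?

Yes

Plurality first-place counts: Eve 3, Dave 4, Grace 2 → Dave.
Borda totals: Eve 9, Dave 11, Grace 7 → Dave.
The two rules agree on Dave.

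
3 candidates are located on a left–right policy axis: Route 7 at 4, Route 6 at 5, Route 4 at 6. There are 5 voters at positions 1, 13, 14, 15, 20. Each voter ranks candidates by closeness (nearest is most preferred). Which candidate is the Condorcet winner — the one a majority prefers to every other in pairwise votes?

With single-peaked preferences on a line, the Condorcet winner is the candidate closest to the median voter.
The median voter (position 14) is closest to Route 4 at 6.
Check: Route 4 vs Route 7 — voters closer to Route 4: 4 of 5.

Route 4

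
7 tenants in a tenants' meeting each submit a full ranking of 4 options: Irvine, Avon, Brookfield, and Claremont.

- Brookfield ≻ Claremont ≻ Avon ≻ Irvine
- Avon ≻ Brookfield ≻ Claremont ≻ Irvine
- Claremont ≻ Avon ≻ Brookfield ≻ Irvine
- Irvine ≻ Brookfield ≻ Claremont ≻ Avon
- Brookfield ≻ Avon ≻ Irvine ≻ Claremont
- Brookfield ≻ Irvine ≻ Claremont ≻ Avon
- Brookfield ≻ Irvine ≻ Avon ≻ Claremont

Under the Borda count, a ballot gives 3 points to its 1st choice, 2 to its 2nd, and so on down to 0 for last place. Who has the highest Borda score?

Brookfield

Borda scores:
  Irvine: 0 + 0 + 0 + 3 + 1 + 2 + 2 = 8
  Avon: 1 + 3 + 2 + 0 + 2 + 0 + 1 = 9
  Brookfield: 3 + 2 + 1 + 2 + 3 + 3 + 3 = 17
  Claremont: 2 + 1 + 3 + 1 + 0 + 1 + 0 = 8
Brookfield has the highest total.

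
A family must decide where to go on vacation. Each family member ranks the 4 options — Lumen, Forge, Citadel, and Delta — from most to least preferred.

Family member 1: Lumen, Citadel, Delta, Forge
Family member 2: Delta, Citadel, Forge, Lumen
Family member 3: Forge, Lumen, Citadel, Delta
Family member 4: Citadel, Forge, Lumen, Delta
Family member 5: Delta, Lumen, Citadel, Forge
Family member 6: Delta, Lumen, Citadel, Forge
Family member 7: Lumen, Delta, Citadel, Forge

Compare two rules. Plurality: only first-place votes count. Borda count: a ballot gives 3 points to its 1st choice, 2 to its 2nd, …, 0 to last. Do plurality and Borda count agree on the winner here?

Plurality first-place counts: Lumen 2, Forge 1, Citadel 1, Delta 3 → Delta.
Borda totals: Lumen 13, Forge 6, Citadel 11, Delta 12 → Lumen.
The two rules disagree: plurality picks Delta, Borda picks Lumen.

No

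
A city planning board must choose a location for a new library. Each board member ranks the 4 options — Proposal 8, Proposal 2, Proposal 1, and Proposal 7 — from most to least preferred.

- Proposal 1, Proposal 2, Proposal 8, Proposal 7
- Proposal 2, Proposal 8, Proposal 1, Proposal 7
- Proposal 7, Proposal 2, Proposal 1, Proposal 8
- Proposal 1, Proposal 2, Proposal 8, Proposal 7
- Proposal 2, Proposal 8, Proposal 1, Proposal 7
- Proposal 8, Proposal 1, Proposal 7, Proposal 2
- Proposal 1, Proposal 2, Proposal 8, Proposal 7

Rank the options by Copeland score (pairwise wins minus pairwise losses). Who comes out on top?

Pairwise results:
  Proposal 8 vs Proposal 2: Proposal 2 wins 6–1.
  Proposal 8 vs Proposal 1: Proposal 1 wins 4–3.
  Proposal 8 vs Proposal 7: Proposal 8 wins 6–1.
  Proposal 2 vs Proposal 1: Proposal 1 wins 4–3.
  Proposal 2 vs Proposal 7: Proposal 2 wins 5–2.
  Proposal 1 vs Proposal 7: Proposal 1 wins 6–1.
Copeland scores (wins − losses):
  Proposal 8: 1 − 2 = -1
  Proposal 2: 2 − 1 = 1
  Proposal 1: 3 − 0 = 3
  Proposal 7: 0 − 3 = -3
Proposal 1 has the best Copeland score.

Proposal 1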